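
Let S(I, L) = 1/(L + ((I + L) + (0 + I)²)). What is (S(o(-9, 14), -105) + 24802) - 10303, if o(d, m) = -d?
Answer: 1739879/120 ≈ 14499.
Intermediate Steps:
S(I, L) = 1/(I + I² + 2*L) (S(I, L) = 1/(L + ((I + L) + I²)) = 1/(L + (I + L + I²)) = 1/(I + I² + 2*L))
(S(o(-9, 14), -105) + 24802) - 10303 = (1/(-1*(-9) + (-1*(-9))² + 2*(-105)) + 24802) - 10303 = (1/(9 + 9² - 210) + 24802) - 10303 = (1/(9 + 81 - 210) + 24802) - 10303 = (1/(-120) + 24802) - 10303 = (-1/120 + 24802) - 10303 = 2976239/120 - 10303 = 1739879/120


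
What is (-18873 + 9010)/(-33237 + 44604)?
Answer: -9863/11367 ≈ -0.86769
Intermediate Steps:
(-18873 + 9010)/(-33237 + 44604) = -9863/11367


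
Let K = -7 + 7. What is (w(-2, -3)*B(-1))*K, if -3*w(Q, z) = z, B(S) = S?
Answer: 0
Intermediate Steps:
w(Q, z) = -z/3
K = 0
(w(-2, -3)*B(-1))*K = (-⅓*(-3)*(-1))*0 = (1*(-1))*0 = -1*0 = 0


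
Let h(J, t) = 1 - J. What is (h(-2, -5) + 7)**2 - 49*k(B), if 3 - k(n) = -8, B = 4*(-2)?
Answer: -439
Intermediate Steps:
B = -8
k(n) = 11 (k(n) = 3 - 1*(-8) = 3 + 8 = 11)
(h(-2, -5) + 7)**2 - 49*k(B) = ((1 - 1*(-2)) + 7)**2 - 49*11 = ((1 + 2) + 7)**2 - 539 = (3 + 7)**2 - 539 = 10**2 - 539 = 100 - 539 = -439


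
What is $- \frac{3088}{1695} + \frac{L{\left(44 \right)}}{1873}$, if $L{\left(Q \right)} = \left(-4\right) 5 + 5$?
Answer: $- \frac{5809249}{3174735} \approx -1.8298$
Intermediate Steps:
$L{\left(Q \right)} = -15$ ($L{\left(Q \right)} = -20 + 5 = -15$)
$- \frac{3088}{1695} + \frac{L{\left(44 \right)}}{1873} = - \frac{3088}{1695} - \frac{15}{1873} = - \frac{5809249}{3174735}$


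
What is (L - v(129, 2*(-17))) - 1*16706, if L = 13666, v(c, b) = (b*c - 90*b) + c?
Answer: -1843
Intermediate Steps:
v(c, b) = c - 90*b + b*c (v(c, b) = (-90*b + b*c) + c = c - 90*b + b*c)
(L - v(129, 2*(-17))) - 1*16706 = (13666 - (129 - 180*(-17) + (2*(-17))*129)) - 1*16706 = (13666 - (129 - 90*(-34) - 34*129)) - 16706 = (13666 - (129 + 3060 - 4386)) - 16706 = (13666 - 1*(-1197)) - 16706 = (13666 + 1197) - 16706 = 14863 - 16706 = -1843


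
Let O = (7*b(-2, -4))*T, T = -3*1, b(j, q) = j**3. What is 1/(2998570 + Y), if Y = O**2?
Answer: 1/3026794 ≈ 3.3038e-7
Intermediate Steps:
T = -3
O = 168 (O = (7*(-2)**3)*(-3) = (7*(-8))*(-3) = -56*(-3) = 168)
Y = 28224 (Y = 168**2 = 28224)
1/(2998570 + Y) = 1/(2998570 + 28224) = 1/3026794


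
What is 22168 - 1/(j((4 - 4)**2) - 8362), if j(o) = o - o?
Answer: 185368817/8362 ≈ 22168.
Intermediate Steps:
j(o) = 0
22168 - 1/(j((4 - 4)**2) - 8362) = 22168 - 1/(0 - 8362) = 22168 - 1/(-8362) = 22168 - 1*(-1/8362) = 22168 + 1/8362 = 185368817/8362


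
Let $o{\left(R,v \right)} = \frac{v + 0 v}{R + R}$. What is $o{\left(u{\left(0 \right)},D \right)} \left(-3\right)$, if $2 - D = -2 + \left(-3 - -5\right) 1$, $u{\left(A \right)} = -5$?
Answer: $\frac{3}{5} \approx 0.6$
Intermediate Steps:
$D = 2$ ($D = 2 - \left(-2 + \left(-3 - -5\right) 1\right) = 2 - \left(-2 + \left(-3 + 5\right) 1\right) = 2 - \left(-2 + 2 \cdot 1\right) = 2 - \left(-2 + 2\right) = 2 - 0 = 2 + 0 = 2$)
$o{\left(R,v \right)} = \frac{v}{2 R}$ ($o{\left(R,v \right)} = \frac{v + 0}{2 R} = v \frac{1}{2 R} = \frac{v}{2 R}$)
$o{\left(u{\left(0 \right)},D \right)} \left(-3\right) = \frac{1}{2} \cdot 2 \frac{1}{-5} \left(-3\right) = \frac{1}{2} \cdot 2 \left(- \frac{1}{5}\right) \left(-3\right) = \left(- \frac{1}{5}\right) \left(-3\right) = \frac{3}{5}$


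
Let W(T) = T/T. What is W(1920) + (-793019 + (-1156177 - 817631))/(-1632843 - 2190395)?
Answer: 6590065/3823238 ≈ 1.7237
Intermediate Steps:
W(T) = 1
W(1920) + (-793019 + (-1156177 - 817631))/(-1632843 - 2190395) = 1 + (-793019 + (-1156177 - 817631))/(-1632843 - 2190395) = 1 + (-793019 - 1973808)/(-3823238) = 1 - 2766827*(-1/3823238) = 1 + 2766827/3823238 = 6590065/3823238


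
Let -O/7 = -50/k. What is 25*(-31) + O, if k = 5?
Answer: -705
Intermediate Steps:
O = 70 (O = -(-350)/5 = -7*(-10) = 70)
25*(-31) + O = 25*(-31) + 70 = -775 + 70 = -705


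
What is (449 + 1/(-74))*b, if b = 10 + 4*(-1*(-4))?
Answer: 431925/37 ≈ 11674.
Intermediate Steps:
b = 26 (b = 10 + 4*4 = 10 + 16 = 26)
(449 + 1/(-74))*b = (449 + 1/(-74))*26 = (449 - 1/74)*26 = (33225/74)*26 = 431925/37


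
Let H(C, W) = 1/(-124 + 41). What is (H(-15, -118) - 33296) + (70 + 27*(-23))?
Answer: -2809302/83 ≈ -33847.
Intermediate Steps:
H(C, W) = -1/83 (H(C, W) = 1/(-83) = -1/83)
(H(-15, -118) - 33296) + (70 + 27*(-23)) = (-1/83 - 33296) + (70 + 27*(-23)) = -2763569/83 + (70 - 621) = -2763569/83 - 551 = -2809302/83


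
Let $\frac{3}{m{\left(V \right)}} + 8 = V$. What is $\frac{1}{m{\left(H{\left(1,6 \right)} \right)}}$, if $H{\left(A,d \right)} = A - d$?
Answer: $- \frac{13}{3} \approx -4.3333$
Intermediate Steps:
$m{\left(V \right)} = \frac{3}{-8 + V}$
$\frac{1}{m{\left(H{\left(1,6 \right)} \right)}} = \frac{1}{3 \frac{1}{-8 + \left(1 - 6\right)}} = \frac{1}{3 \frac{1}{-8 - 5}} = \frac{1}{3 \frac{1}{-13}} = \frac{1}{3 \left(- \frac{1}{13}\right)} = \frac{1}{- \frac{3}{13}} = - \frac{13}{3}$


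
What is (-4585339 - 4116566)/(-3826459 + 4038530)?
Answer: -8701905/212071 ≈ -41.033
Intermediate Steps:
(-4585339 - 4116566)/(-3826459 + 4038530) = -8701905/212071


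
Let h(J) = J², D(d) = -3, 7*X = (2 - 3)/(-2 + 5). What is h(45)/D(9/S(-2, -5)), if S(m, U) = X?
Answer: -675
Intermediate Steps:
X = -1/21 (X = ((2 - 3)/(-2 + 5))/7 = (-1/3)/7 = (-1*⅓)/7 = (⅐)*(-⅓) = -1/21 ≈ -0.047619)
S(m, U) = -1/21
h(45)/D(9/S(-2, -5)) = 45²/(-3) = 2025*(-⅓) = -675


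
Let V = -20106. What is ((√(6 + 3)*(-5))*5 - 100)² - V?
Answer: 50731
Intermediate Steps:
((√(6 + 3)*(-5))*5 - 100)² - V = ((√(6 + 3)*(-5))*5 - 100)² - 1*(-20106) = ((√9*(-5))*5 - 100)² + 20106 = ((3*(-5))*5 - 100)² + 20106 = (-15*5 - 100)² + 20106 = (-75 - 100)² + 20106 = (-175)² + 20106 = 30625 + 20106 = 50731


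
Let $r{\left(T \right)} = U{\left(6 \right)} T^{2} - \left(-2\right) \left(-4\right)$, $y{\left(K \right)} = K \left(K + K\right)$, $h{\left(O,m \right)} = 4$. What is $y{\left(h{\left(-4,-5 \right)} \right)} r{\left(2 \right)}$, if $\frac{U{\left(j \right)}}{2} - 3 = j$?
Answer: $2048$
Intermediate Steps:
$y{\left(K \right)} = 2 K^{2}$ ($y{\left(K \right)} = K 2 K = 2 K^{2}$)
$U{\left(j \right)} = 6 + 2 j$
$r{\left(T \right)} = -8 + 18 T^{2}$ ($r{\left(T \right)} = \left(6 + 2 \cdot 6\right) T^{2} - \left(-2\right) \left(-4\right) = \left(6 + 12\right) T^{2} - 8 = 18 T^{2} - 8 = -8 + 18 T^{2}$)
$y{\left(h{\left(-4,-5 \right)} \right)} r{\left(2 \right)} = 2 \cdot 4^{2} \left(-8 + 18 \cdot 2^{2}\right) = 2 \cdot 16 \left(-8 + 18 \cdot 4\right) = 32 \left(-8 + 72\right) = 32 \cdot 64 = 2048$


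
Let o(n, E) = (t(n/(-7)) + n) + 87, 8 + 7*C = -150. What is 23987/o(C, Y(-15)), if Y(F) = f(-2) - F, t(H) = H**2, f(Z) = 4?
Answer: 57592787/179657 ≈ 320.57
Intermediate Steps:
C = -158/7 (C = -8/7 + (1/7)*(-150) = -8/7 - 150/7 = -158/7 ≈ -22.571)
Y(F) = 4 - F
o(n, E) = 87 + n + n**2/49 (o(n, E) = ((n/(-7))**2 + n) + 87 = ((n*(-1/7))**2 + n) + 87 = ((-n/7)**2 + n) + 87 = (n**2/49 + n) + 87 = (n + n**2/49) + 87 = 87 + n + n**2/49)
23987/o(C, Y(-15)) = 23987/(87 - 158/7 + (-158/7)**2/49) = 23987/(87 - 158/7 + (1/49)*(24964/49)) = 23987/(87 - 158/7 + 24964/2401) = 23987/(179657/2401) = 23987*(2401/179657) = 57592787/179657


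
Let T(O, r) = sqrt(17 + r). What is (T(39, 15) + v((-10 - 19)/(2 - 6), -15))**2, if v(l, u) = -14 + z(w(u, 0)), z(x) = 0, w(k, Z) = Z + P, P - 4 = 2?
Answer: 228 - 112*sqrt(2) ≈ 69.608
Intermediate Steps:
P = 6 (P = 4 + 2 = 6)
w(k, Z) = 6 + Z (w(k, Z) = Z + 6 = 6 + Z)
v(l, u) = -14 (v(l, u) = -14 + 0 = -14)
(T(39, 15) + v((-10 - 19)/(2 - 6), -15))**2 = (sqrt(17 + 15) - 14)**2 = (sqrt(32) - 14)**2 = (4*sqrt(2) - 14)**2 = (-14 + 4*sqrt(2))**2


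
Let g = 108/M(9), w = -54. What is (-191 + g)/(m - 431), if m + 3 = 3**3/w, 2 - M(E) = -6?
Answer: 355/869 ≈ 0.40852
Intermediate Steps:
M(E) = 8 (M(E) = 2 - 1*(-6) = 2 + 6 = 8)
g = 27/2 (g = 108/8 = 108*(1/8) = 27/2 ≈ 13.500)
m = -7/2 (m = -3 + 3**3/(-54) = -3 + 27*(-1/54) = -3 - 1/2 = -7/2 ≈ -3.5000)
(-191 + g)/(m - 431) = (-191 + 27/2)/(-7/2 - 431) = -355/(2*(-869/2)) = -355/2*(-2/869) = 355/869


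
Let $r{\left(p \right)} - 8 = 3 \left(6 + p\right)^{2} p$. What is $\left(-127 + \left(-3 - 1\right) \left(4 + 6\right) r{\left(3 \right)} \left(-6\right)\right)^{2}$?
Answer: $31241623009$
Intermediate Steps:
$r{\left(p \right)} = 8 + 3 p \left(6 + p\right)^{2}$ ($r{\left(p \right)} = 8 + 3 \left(6 + p\right)^{2} p = 8 + 3 p \left(6 + p\right)^{2}$)
$\left(-127 + \left(-3 - 1\right) \left(4 + 6\right) r{\left(3 \right)} \left(-6\right)\right)^{2} = \left(-127 + \left(-3 - 1\right) \left(4 + 6\right) \left(8 + 3 \cdot 3 \left(6 + 3\right)^{2}\right) \left(-6\right)\right)^{2} = \left(-127 + \left(-4\right) 10 \left(8 + 3 \cdot 3 \cdot 9^{2}\right) \left(-6\right)\right)^{2} = \left(-127 + - 40 \left(8 + 3 \cdot 3 \cdot 81\right) \left(-6\right)\right)^{2} = \left(-127 + - 40 \left(8 + 729\right) \left(-6\right)\right)^{2} = \left(-127 + \left(-40\right) 737 \left(-6\right)\right)^{2} = \left(-127 - -176880\right)^{2} = \left(-127 + 176880\right)^{2} = 176753^{2} = 31241623009$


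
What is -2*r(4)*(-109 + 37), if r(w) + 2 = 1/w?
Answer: -252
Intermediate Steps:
r(w) = -2 + 1/w
-2*r(4)*(-109 + 37) = -2*(-2 + 1/4)*(-109 + 37) = -2*(-2 + ¼)*(-72) = -(-7)*(-72)/2 = -2*126 = -252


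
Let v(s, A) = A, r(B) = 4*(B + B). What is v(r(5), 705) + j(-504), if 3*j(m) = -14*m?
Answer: 3057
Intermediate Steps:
j(m) = -14*m/3 (j(m) = (-14*m)/3 = -14*m/3)
r(B) = 8*B (r(B) = 4*(2*B) = 8*B)
v(r(5), 705) + j(-504) = 705 - 14/3*(-504) = 705 + 2352 = 3057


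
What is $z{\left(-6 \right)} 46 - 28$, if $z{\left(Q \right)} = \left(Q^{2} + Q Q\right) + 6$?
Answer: $3560$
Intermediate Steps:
$z{\left(Q \right)} = 6 + 2 Q^{2}$ ($z{\left(Q \right)} = \left(Q^{2} + Q^{2}\right) + 6 = 2 Q^{2} + 6 = 6 + 2 Q^{2}$)
$z{\left(-6 \right)} 46 - 28 = \left(6 + 2 \left(-6\right)^{2}\right) 46 - 28 = \left(6 + 2 \cdot 36\right) 46 - 28 = \left(6 + 72\right) 46 - 28 = 78 \cdot 46 - 28 = 3588 - 28 = 3560$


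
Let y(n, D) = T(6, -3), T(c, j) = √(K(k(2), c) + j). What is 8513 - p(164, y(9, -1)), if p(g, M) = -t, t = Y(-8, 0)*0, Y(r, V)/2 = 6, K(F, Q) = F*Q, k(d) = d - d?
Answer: 8513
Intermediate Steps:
k(d) = 0
Y(r, V) = 12 (Y(r, V) = 2*6 = 12)
T(c, j) = √j (T(c, j) = √(0*c + j) = √(0 + j) = √j)
y(n, D) = I*√3 (y(n, D) = √(-3) = I*√3)
t = 0 (t = 12*0 = 0)
p(g, M) = 0 (p(g, M) = -1*0 = 0)
8513 - p(164, y(9, -1)) = 8513 - 1*0 = 8513 + 0 = 8513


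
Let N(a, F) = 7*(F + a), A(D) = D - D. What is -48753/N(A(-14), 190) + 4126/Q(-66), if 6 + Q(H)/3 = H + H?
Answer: -12835661/275310 ≈ -46.623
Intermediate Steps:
A(D) = 0
N(a, F) = 7*F + 7*a
Q(H) = -18 + 6*H (Q(H) = -18 + 3*(H + H) = -18 + 3*(2*H) = -18 + 6*H)
-48753/N(A(-14), 190) + 4126/Q(-66) = -48753/(7*190 + 7*0) + 4126/(-18 + 6*(-66)) = -48753/(1330 + 0) + 4126/(-18 - 396) = -48753/1330 + 4126/(-414) = -48753*1/1330 + 4126*(-1/414) = -48753/1330 - 2063/207 = -12835661/275310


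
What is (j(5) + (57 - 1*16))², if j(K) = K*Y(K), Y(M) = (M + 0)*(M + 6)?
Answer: 99856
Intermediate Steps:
Y(M) = M*(6 + M)
j(K) = K²*(6 + K) (j(K) = K*(K*(6 + K)) = K²*(6 + K))
(j(5) + (57 - 1*16))² = (5²*(6 + 5) + (57 - 1*16))² = (25*11 + (57 - 16))² = (275 + 41)² = 316² = 99856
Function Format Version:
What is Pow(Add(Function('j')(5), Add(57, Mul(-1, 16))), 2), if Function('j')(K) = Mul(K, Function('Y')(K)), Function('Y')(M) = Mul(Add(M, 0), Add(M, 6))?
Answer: 99856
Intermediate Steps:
Function('Y')(M) = Mul(M, Add(6, M))
Function('j')(K) = Mul(Pow(K, 2), Add(6, K)) (Function('j')(K) = Mul(K, Mul(K, Add(6, K))) = Mul(Pow(K, 2), Add(6, K)))
Pow(Add(Function('j')(5), Add(57, Mul(-1, 16))), 2) = Pow(Add(Mul(Pow(5, 2), Add(6, 5)), Add(57, Mul(-1, 16))), 2) = Pow(Add(Mul(25, 11), Add(57, -16)), 2) = Pow(Add(275, 41), 2) = Pow(316, 2) = 99856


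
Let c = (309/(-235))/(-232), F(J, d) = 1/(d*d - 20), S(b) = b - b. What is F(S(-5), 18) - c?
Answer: -4927/2071760 ≈ -0.0023782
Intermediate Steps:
S(b) = 0
F(J, d) = 1/(-20 + d²) (F(J, d) = 1/(d² - 20) = 1/(-20 + d²))
c = 309/54520 (c = (309*(-1/235))*(-1/232) = -309/235*(-1/232) = 309/54520 ≈ 0.0056676)
F(S(-5), 18) - c = 1/(-20 + 18²) - 1*309/54520 = 1/(-20 + 324) - 309/54520 = 1/304 - 309/54520 = -4927/2071760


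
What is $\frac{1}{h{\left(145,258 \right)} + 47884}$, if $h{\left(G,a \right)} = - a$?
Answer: $\frac{1}{47626} \approx 2.0997 \cdot 10^{-5}$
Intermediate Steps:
$\frac{1}{h{\left(145,258 \right)} + 47884} = \frac{1}{\left(-1\right) 258 + 47884} = \frac{1}{-258 + 47884} = \frac{1}{47626}$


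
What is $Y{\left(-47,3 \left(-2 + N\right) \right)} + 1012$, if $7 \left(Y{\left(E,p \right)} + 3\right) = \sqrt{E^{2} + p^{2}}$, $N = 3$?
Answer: $1009 + \frac{\sqrt{2218}}{7} \approx 1015.7$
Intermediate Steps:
$Y{\left(E,p \right)} = -3 + \frac{\sqrt{E^{2} + p^{2}}}{7}$
$Y{\left(-47,3 \left(-2 + N\right) \right)} + 1012 = \left(-3 + \frac{\sqrt{\left(-47\right)^{2} + \left(3 \left(-2 + 3\right)\right)^{2}}}{7}\right) + 1012 = \left(-3 + \frac{\sqrt{2209 + \left(3 \cdot 1\right)^{2}}}{7}\right) + 1012 = \left(-3 + \frac{\sqrt{2209 + 3^{2}}}{7}\right) + 1012 = \left(-3 + \frac{\sqrt{2209 + 9}}{7}\right) + 1012 = \left(-3 + \frac{\sqrt{2218}}{7}\right) + 1012 = 1009 + \frac{\sqrt{2218}}{7}$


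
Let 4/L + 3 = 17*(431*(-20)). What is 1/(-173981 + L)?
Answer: -146543/25495697687 ≈ -5.7478e-6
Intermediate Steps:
L = -4/146543 (L = 4/(-3 + 17*(431*(-20))) = 4/(-3 + 17*(-8620)) = 4/(-3 - 146540) = 4/(-146543) = 4*(-1/146543) = -4/146543 ≈ -2.7296e-5)
1/(-173981 + L) = 1/(-173981 - 4/146543) = 1/(-25495697687/146543) = -146543/25495697687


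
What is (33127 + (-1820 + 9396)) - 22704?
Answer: 17999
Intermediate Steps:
(33127 + (-1820 + 9396)) - 22704 = (33127 + 7576) - 22704 = 40703 - 22704 = 17999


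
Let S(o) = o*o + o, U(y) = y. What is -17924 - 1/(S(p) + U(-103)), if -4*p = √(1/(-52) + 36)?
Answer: -125917355791172/7025073953 - 6656*√24323/7025073953 ≈ -17924.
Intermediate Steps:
p = -√24323/104 (p = -√(1/(-52) + 36)/4 = -√(-1/52 + 36)/4 = -√24323/104 ≈ -1.4996)
S(o) = o + o² (S(o) = o² + o = o + o²)
-17924 - 1/(S(p) + U(-103)) = -17924 - 1/((-√24323/104)*(1 - √24323/104) - 103) = -17924 - 1/(-√24323*(1 - √24323/104)/104 - 103) = -17924 - 1/(-103 - √24323*(1 - √24323/104)/104)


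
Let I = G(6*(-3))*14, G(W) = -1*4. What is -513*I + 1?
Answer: 28729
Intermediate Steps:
G(W) = -4
I = -56 (I = -4*14 = -56)
-513*I + 1 = -513*(-56) + 1 = 28728 + 1 = 28729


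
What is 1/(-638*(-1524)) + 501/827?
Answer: 487129139/804102024 ≈ 0.60581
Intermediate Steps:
1/(-638*(-1524)) + 501/827 = -1/638*(-1/1524) + 501*(1/827) = 1/972312 + 501/827 = 487129139/804102024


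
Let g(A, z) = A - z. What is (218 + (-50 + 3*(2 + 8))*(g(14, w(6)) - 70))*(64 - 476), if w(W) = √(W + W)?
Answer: -551256 - 16480*√3 ≈ -5.7980e+5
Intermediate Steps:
w(W) = √2*√W (w(W) = √(2*W) = √2*√W)
(218 + (-50 + 3*(2 + 8))*(g(14, w(6)) - 70))*(64 - 476) = (218 + (-50 + 3*(2 + 8))*((14 - √2*√6) - 70))*(64 - 476) = (218 + (-50 + 3*10)*((14 - 2*√3) - 70))*(-412) = (218 + (-50 + 30)*((14 - 2*√3) - 70))*(-412) = (218 - 20*(-56 - 2*√3))*(-412) = (218 + (1120 + 40*√3))*(-412) = (1338 + 40*√3)*(-412) = -551256 - 16480*√3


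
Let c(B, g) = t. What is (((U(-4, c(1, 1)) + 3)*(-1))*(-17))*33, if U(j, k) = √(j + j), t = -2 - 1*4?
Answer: 1683 + 1122*I*√2 ≈ 1683.0 + 1586.7*I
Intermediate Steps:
t = -6 (t = -2 - 4 = -6)
c(B, g) = -6
U(j, k) = √2*√j (U(j, k) = √(2*j) = √2*√j)
(((U(-4, c(1, 1)) + 3)*(-1))*(-17))*33 = (((√2*√(-4) + 3)*(-1))*(-17))*33 = (((√2*(2*I) + 3)*(-1))*(-17))*33 = (((2*I*√2 + 3)*(-1))*(-17))*33 = (((3 + 2*I*√2)*(-1))*(-17))*33 = ((-3 - 2*I*√2)*(-17))*33 = (51 + 34*I*√2)*33 = 1683 + 1122*I*√2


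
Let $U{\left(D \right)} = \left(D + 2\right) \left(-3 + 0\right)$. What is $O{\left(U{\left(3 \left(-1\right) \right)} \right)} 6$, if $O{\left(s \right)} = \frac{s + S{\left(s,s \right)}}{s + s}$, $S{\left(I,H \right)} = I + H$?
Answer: $9$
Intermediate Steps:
$U{\left(D \right)} = -6 - 3 D$ ($U{\left(D \right)} = \left(2 + D\right) \left(-3\right) = -6 - 3 D$)
$S{\left(I,H \right)} = H + I$
$O{\left(s \right)} = \frac{3}{2}$ ($O{\left(s \right)} = \frac{s + \left(s + s\right)}{s + s} = \frac{s + 2 s}{2 s} = 3 s \frac{1}{2 s} = \frac{3}{2}$)
$O{\left(U{\left(3 \left(-1\right) \right)} \right)} 6 = \frac{3}{2} \cdot 6 = 9$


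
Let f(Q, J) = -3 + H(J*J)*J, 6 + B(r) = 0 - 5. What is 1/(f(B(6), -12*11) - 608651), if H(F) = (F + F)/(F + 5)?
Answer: -17429/10612830502 ≈ -1.6423e-6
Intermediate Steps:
B(r) = -11 (B(r) = -6 + (0 - 5) = -6 - 5 = -11)
H(F) = 2*F/(5 + F) (H(F) = (2*F)/(5 + F) = 2*F/(5 + F))
f(Q, J) = -3 + 2*J**3/(5 + J**2) (f(Q, J) = -3 + (2*(J*J)/(5 + J*J))*J = -3 + (2*J**2/(5 + J**2))*J = -3 + 2*J**3/(5 + J**2))
1/(f(B(6), -12*11) - 608651) = 1/((-15 - 3*(-12*11)**2 + 2*(-12*11)**3)/(5 + (-12*11)**2) - 608651) = 1/((-15 - 3*(-132)**2 + 2*(-132)**3)/(5 + (-132)**2) - 608651) = 1/((-15 - 3*17424 + 2*(-2299968))/(5 + 17424) - 608651) = 1/((-15 - 52272 - 4599936)/17429 - 608651) = 1/((1/17429)*(-4652223) - 608651) = 1/(-4652223/17429 - 608651) = 1/(-10612830502/17429) = -17429/10612830502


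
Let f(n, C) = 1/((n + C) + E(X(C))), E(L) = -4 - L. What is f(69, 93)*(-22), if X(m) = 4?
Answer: -1/7 ≈ -0.14286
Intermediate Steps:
f(n, C) = 1/(-8 + C + n) (f(n, C) = 1/((n + C) + (-4 - 1*4)) = 1/((C + n) + (-4 - 4)) = 1/((C + n) - 8) = 1/(-8 + C + n))
f(69, 93)*(-22) = -22/(-8 + 93 + 69) = -22/154 = (1/154)*(-22) = -1/7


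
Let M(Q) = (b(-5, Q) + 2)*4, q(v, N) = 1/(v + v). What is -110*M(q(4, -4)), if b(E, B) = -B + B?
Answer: -880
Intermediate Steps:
q(v, N) = 1/(2*v)
b(E, B) = 0
M(Q) = 8 (M(Q) = (0 + 2)*4 = 2*4 = 8)
-110*M(q(4, -4)) = -110*8 = -880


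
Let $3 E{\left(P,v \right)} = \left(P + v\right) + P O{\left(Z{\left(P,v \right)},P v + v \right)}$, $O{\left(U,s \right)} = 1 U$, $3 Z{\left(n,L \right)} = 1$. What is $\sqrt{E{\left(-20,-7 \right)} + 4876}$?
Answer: $\frac{\sqrt{43783}}{3} \approx 69.748$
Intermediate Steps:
$Z{\left(n,L \right)} = \frac{1}{3}$ ($Z{\left(n,L \right)} = \frac{1}{3} \cdot 1 = \frac{1}{3}$)
$O{\left(U,s \right)} = U$
$E{\left(P,v \right)} = \frac{v}{3} + \frac{4 P}{9}$ ($E{\left(P,v \right)} = \frac{\left(P + v\right) + P \frac{1}{3}}{3} = \frac{\left(P + v\right) + \frac{P}{3}}{3} = \frac{v + \frac{4 P}{3}}{3} = \frac{v}{3} + \frac{4 P}{9}$)
$\sqrt{E{\left(-20,-7 \right)} + 4876} = \sqrt{\left(\frac{1}{3} \left(-7\right) + \frac{4}{9} \left(-20\right)\right) + 4876} = \sqrt{\left(- \frac{7}{3} - \frac{80}{9}\right) + 4876} = \sqrt{- \frac{101}{9} + 4876} = \sqrt{\frac{43783}{9}} = \frac{\sqrt{43783}}{3}$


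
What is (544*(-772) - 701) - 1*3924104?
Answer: -4344773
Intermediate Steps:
(544*(-772) - 701) - 1*3924104 = (-419968 - 701) - 3924104 = -420669 - 3924104 = -4344773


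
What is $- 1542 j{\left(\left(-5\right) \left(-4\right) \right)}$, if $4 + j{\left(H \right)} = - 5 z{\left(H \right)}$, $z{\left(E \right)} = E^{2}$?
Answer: $3090168$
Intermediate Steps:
$j{\left(H \right)} = -4 - 5 H^{2}$
$- 1542 j{\left(\left(-5\right) \left(-4\right) \right)} = - 1542 \left(-4 - 5 \left(\left(-5\right) \left(-4\right)\right)^{2}\right) = - 1542 \left(-4 - 5 \cdot 20^{2}\right) = - 1542 \left(-4 - 2000\right) = \left(-1542\right) \left(-2004\right) = 3090168$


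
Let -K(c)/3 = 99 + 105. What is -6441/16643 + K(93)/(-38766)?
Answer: -39917715/107530423 ≈ -0.37122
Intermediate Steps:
K(c) = -612 (K(c) = -3*(99 + 105) = -3*204 = -612)
-6441/16643 + K(93)/(-38766) = -6441/16643 - 612/(-38766) = -6441*1/16643 - 612*(-1/38766) = -6441/16643 + 102/6461 = -39917715/107530423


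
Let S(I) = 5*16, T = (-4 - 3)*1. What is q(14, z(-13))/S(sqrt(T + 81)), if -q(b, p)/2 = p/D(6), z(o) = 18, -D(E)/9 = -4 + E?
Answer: 1/40 ≈ 0.025000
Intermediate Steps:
D(E) = 36 - 9*E (D(E) = -9*(-4 + E) = 36 - 9*E)
T = -7 (T = -7*1 = -7)
q(b, p) = p/9 (q(b, p) = -2*p/(36 - 9*6) = -2*p/(36 - 54) = -2*p/(-18) = -2*p*(-1)/18 = -(-1)*p/9 = p/9)
S(I) = 80
q(14, z(-13))/S(sqrt(T + 81)) = ((1/9)*18)/80 = 2*(1/80) = 1/40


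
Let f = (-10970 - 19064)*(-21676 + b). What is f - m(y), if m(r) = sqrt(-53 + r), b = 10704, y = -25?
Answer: 329533048 - I*sqrt(78) ≈ 3.2953e+8 - 8.8318*I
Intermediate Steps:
f = 329533048 (f = (-10970 - 19064)*(-21676 + 10704) = -30034*(-10972) = 329533048)
f - m(y) = 329533048 - sqrt(-53 - 25) = 329533048 - sqrt(-78) = 329533048 - I*sqrt(78)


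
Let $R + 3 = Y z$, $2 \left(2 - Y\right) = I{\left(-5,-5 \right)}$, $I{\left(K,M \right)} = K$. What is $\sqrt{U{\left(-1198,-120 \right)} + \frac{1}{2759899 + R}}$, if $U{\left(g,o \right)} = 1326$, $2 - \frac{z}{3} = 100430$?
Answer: $\frac{\sqrt{2614271798011342}}{1404118} \approx 36.414$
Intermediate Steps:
$z = -301284$ ($z = 6 - 301290 = -301284$)
$Y = \frac{9}{2}$ ($Y = 2 - - \frac{5}{2} = 2 + \frac{5}{2} = \frac{9}{2} \approx 4.5$)
$R = -1355781$ ($R = -3 + \frac{9}{2} \left(-301284\right) = -3 - 1355778 = -1355781$)
$\sqrt{U{\left(-1198,-120 \right)} + \frac{1}{2759899 + R}} = \sqrt{1326 + \frac{1}{2759899 - 1355781}} = \sqrt{1326 + \frac{1}{1404118}} = \sqrt{\frac{1861860469}{1404118}} = \frac{\sqrt{2614271798011342}}{1404118}$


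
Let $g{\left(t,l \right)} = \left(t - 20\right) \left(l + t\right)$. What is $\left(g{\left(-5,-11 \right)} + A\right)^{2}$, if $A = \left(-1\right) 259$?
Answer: $19881$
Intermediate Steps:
$g{\left(t,l \right)} = \left(-20 + t\right) \left(l + t\right)$
$A = -259$
$\left(g{\left(-5,-11 \right)} + A\right)^{2} = \left(\left(\left(-5\right)^{2} - -220 - -100 - -55\right) - 259\right)^{2} = \left(\left(25 + 220 + 100 + 55\right) - 259\right)^{2} = \left(400 - 259\right)^{2} = 141^{2} = 19881$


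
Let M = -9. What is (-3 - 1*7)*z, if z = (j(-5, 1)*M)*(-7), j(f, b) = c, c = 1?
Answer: -630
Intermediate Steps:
j(f, b) = 1
z = 63 (z = (1*(-9))*(-7) = -9*(-7) = 63)
(-3 - 1*7)*z = (-3 - 1*7)*63 = (-3 - 7)*63 = -10*63 = -630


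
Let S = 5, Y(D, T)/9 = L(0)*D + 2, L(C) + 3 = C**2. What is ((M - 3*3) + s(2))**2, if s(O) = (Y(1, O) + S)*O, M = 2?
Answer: 225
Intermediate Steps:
L(C) = -3 + C**2
Y(D, T) = 18 - 27*D (Y(D, T) = 9*((-3 + 0**2)*D + 2) = 9*((-3 + 0)*D + 2) = 9*(-3*D + 2) = 9*(2 - 3*D) = 18 - 27*D)
s(O) = -4*O (s(O) = ((18 - 27*1) + 5)*O = ((18 - 27) + 5)*O = (-9 + 5)*O = -4*O)
((M - 3*3) + s(2))**2 = ((2 - 3*3) - 4*2)**2 = ((2 - 9) - 8)**2 = (-7 - 8)**2 = (-15)**2 = 225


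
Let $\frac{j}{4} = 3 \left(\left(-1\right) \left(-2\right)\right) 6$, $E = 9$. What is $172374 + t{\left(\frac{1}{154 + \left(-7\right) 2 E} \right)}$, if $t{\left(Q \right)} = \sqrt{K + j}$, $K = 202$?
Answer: $172374 + \sqrt{346} \approx 1.7239 \cdot 10^{5}$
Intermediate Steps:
$j = 144$ ($j = 4 \cdot 3 \left(\left(-1\right) \left(-2\right)\right) 6 = 4 \cdot 3 \cdot 2 \cdot 6 = 4 \cdot 6 \cdot 6 = 4 \cdot 36 = 144$)
$t{\left(Q \right)} = \sqrt{346}$ ($t{\left(Q \right)} = \sqrt{202 + 144} = \sqrt{346}$)
$172374 + t{\left(\frac{1}{154 + \left(-7\right) 2 E} \right)} = 172374 + \sqrt{346}$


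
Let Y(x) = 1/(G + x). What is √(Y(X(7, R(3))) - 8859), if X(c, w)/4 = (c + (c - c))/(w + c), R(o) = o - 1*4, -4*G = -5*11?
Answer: I*√432679767/221 ≈ 94.122*I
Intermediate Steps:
G = 55/4 (G = -(-5)*11/4 = -¼*(-55) = 55/4 ≈ 13.750)
R(o) = -4 + o (R(o) = o - 4 = -4 + o)
X(c, w) = 4*c/(c + w) (X(c, w) = 4*((c + (c - c))/(w + c)) = 4*((c + 0)/(c + w)) = 4*(c/(c + w)) = 4*c/(c + w))
Y(x) = 1/(55/4 + x)
√(Y(X(7, R(3))) - 8859) = √(4/(55 + 4*(4*7/(7 + (-4 + 3)))) - 8859) = √(4/(55 + 4*(4*7/(7 - 1))) - 8859) = √(4/(55 + 4*(4*7/6)) - 8859) = √(4/(55 + 4*(4*7*(⅙))) - 8859) = √(4/(55 + 4*(14/3)) - 8859) = √(4/(55 + 56/3) - 8859) = √(4/(221/3) - 8859) = √(4*(3/221) - 8859) = √(12/221 - 8859) = √(-1957827/221) = I*√432679767/221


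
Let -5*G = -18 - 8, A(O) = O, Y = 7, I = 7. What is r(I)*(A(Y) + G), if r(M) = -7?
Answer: -427/5 ≈ -85.400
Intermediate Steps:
G = 26/5 (G = -(-18 - 8)/5 = -⅕*(-26) = 26/5 ≈ 5.2000)
r(I)*(A(Y) + G) = -7*(7 + 26/5) = -7*61/5 = -427/5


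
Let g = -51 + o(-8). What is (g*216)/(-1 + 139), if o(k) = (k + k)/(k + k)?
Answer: -1800/23 ≈ -78.261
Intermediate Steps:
o(k) = 1 (o(k) = (2*k)/((2*k)) = (2*k)*(1/(2*k)) = 1)
g = -50 (g = -51 + 1 = -50)
(g*216)/(-1 + 139) = (-50*216)/(-1 + 139) = -10800/138 = -10800*1/138 = -1800/23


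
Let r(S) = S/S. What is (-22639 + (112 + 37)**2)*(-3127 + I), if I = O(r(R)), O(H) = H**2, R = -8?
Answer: 1369188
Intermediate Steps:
r(S) = 1
I = 1 (I = 1**2 = 1)
(-22639 + (112 + 37)**2)*(-3127 + I) = (-22639 + (112 + 37)**2)*(-3127 + 1) = (-22639 + 149**2)*(-3126) = (-22639 + 22201)*(-3126) = -438*(-3126) = 1369188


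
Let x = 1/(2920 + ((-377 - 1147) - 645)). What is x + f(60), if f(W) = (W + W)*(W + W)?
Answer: 10814401/751 ≈ 14400.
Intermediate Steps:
f(W) = 4*W**2 (f(W) = (2*W)*(2*W) = 4*W**2)
x = 1/751 (x = 1/(2920 + (-1524 - 645)) = 1/(2920 - 2169) = 1/751 ≈ 0.0013316)
x + f(60) = 1/751 + 4*60**2 = 1/751 + 4*3600 = 1/751 + 14400 = 10814401/751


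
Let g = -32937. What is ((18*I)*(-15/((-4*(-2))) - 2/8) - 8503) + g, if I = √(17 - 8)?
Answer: -166219/4 ≈ -41555.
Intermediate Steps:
I = 3 (I = √9 = 3)
((18*I)*(-15/((-4*(-2))) - 2/8) - 8503) + g = ((18*3)*(-15/((-4*(-2))) - 2/8) - 8503) - 32937 = (54*(-15/8 - 2*⅛) - 8503) - 32937 = (54*(-15*⅛ - ¼) - 8503) - 32937 = (54*(-15/8 - ¼) - 8503) - 32937 = (54*(-17/8) - 8503) - 32937 = (-459/4 - 8503) - 32937 = -34471/4 - 32937 = -166219/4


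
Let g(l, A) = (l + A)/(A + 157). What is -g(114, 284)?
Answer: -398/441 ≈ -0.90249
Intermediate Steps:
g(l, A) = (A + l)/(157 + A)
-g(114, 284) = -(284 + 114)/(157 + 284) = -398/441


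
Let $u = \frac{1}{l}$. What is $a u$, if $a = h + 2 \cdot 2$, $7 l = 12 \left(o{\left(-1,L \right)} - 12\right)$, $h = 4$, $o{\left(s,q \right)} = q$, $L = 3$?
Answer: $- \frac{14}{27} \approx -0.51852$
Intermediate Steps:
$l = - \frac{108}{7}$ ($l = \frac{12 \left(3 - 12\right)}{7} = \frac{12 \left(-9\right)}{7} = \frac{1}{7} \left(-108\right) = - \frac{108}{7} \approx -15.429$)
$u = - \frac{7}{108}$ ($u = \frac{1}{- \frac{108}{7}} = - \frac{7}{108} \approx -0.064815$)
$a = 8$ ($a = 4 + 2 \cdot 2 = 4 + 4 = 8$)
$a u = 8 \left(- \frac{7}{108}\right) = - \frac{14}{27}$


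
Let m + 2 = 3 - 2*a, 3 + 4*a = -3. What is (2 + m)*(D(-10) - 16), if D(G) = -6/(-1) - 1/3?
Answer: -62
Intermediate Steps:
a = -3/2 (a = -¾ + (¼)*(-3) = -¾ - ¾ = -3/2 ≈ -1.5000)
m = 4 (m = -2 + (3 - 2*(-3/2)) = -2 + (3 + 3) = -2 + 6 = 4)
D(G) = 17/3 (D(G) = -6*(-1) - 1*⅓ = 6 - ⅓ = 17/3)
(2 + m)*(D(-10) - 16) = (2 + 4)*(17/3 - 16) = 6*(-31/3) = -62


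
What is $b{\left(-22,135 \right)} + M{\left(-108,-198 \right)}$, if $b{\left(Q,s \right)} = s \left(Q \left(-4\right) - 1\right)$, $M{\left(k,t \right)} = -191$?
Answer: $11554$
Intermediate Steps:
$b{\left(Q,s \right)} = s \left(-1 - 4 Q\right)$ ($b{\left(Q,s \right)} = s \left(- 4 Q - 1\right) = s \left(-1 - 4 Q\right)$)
$b{\left(-22,135 \right)} + M{\left(-108,-198 \right)} = \left(-1\right) 135 \left(1 + 4 \left(-22\right)\right) - 191 = \left(-1\right) 135 \left(1 - 88\right) - 191 = \left(-1\right) 135 \left(-87\right) - 191 = 11745 - 191 = 11554$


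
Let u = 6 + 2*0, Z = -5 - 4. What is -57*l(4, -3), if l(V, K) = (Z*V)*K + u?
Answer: -6498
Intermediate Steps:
Z = -9
u = 6 (u = 6 + 0 = 6)
l(V, K) = 6 - 9*K*V (l(V, K) = (-9*V)*K + 6 = -9*K*V + 6 = 6 - 9*K*V)
-57*l(4, -3) = -57*(6 - 9*(-3)*4) = -57*(6 + 108) = -57*114 = -6498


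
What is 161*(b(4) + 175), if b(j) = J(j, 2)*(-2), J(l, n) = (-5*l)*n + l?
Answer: 39767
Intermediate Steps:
J(l, n) = l - 5*l*n (J(l, n) = -5*l*n + l = l - 5*l*n)
b(j) = 18*j (b(j) = (j*(1 - 5*2))*(-2) = (j*(1 - 10))*(-2) = (j*(-9))*(-2) = -9*j*(-2) = 18*j)
161*(b(4) + 175) = 161*(18*4 + 175) = 161*(72 + 175) = 161*247 = 39767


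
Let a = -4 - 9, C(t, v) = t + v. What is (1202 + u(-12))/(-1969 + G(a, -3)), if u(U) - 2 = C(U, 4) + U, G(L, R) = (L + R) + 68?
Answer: -1184/1917 ≈ -0.61763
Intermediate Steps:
a = -13
G(L, R) = 68 + L + R
u(U) = 6 + 2*U (u(U) = 2 + ((U + 4) + U) = 2 + ((4 + U) + U) = 2 + (4 + 2*U) = 6 + 2*U)
(1202 + u(-12))/(-1969 + G(a, -3)) = (1202 + (6 + 2*(-12)))/(-1969 + (68 - 13 - 3)) = (1202 + (6 - 24))/(-1969 + 52) = (1202 - 18)/(-1917) = 1184*(-1/1917) = -1184/1917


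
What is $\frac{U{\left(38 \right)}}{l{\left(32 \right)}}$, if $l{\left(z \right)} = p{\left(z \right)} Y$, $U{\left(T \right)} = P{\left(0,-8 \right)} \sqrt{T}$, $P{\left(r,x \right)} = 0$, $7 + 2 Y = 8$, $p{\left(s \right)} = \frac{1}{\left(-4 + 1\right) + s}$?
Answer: $0$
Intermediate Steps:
$p{\left(s \right)} = \frac{1}{-3 + s}$
$Y = \frac{1}{2}$ ($Y = - \frac{7}{2} + \frac{1}{2} \cdot 8 = - \frac{7}{2} + 4 = \frac{1}{2} \approx 0.5$)
$U{\left(T \right)} = 0$ ($U{\left(T \right)} = 0 \sqrt{T} = 0$)
$l{\left(z \right)} = \frac{1}{2 \left(-3 + z\right)}$ ($l{\left(z \right)} = \frac{1}{-3 + z} \frac{1}{2} = \frac{1}{2 \left(-3 + z\right)}$)
$\frac{U{\left(38 \right)}}{l{\left(32 \right)}} = \frac{0}{\frac{1}{2} \frac{1}{-3 + 32}} = \frac{0}{\frac{1}{2} \cdot \frac{1}{29}} = 0 \frac{1}{\frac{1}{58}} = 0 \cdot 58 = 0$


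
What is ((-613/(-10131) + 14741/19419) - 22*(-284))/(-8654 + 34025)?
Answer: 136594953710/554592833091 ≈ 0.24630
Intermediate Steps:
((-613/(-10131) + 14741/19419) - 22*(-284))/(-8654 + 34025) = ((-613*(-1/10131) + 14741*(1/19419)) + 6248)/25371 = ((613/10131 + 14741/19419) + 6248)*(1/25371) = (17916102/21859321 + 6248)*(1/25371) = (136594953710/21859321)*(1/25371) = 136594953710/554592833091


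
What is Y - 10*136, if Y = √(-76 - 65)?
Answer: -1360 + I*√141 ≈ -1360.0 + 11.874*I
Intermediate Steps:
Y = I*√141 (Y = √(-141) = I*√141 ≈ 11.874*I)
Y - 10*136 = I*√141 - 10*136 = I*√141 - 1360 = -1360 + I*√141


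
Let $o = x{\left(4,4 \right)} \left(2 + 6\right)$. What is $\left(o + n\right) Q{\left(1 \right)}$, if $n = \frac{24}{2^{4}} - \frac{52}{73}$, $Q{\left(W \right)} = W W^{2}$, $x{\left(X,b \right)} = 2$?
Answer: $\frac{2451}{146} \approx 16.788$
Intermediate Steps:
$Q{\left(W \right)} = W^{3}$
$n = \frac{115}{146}$ ($n = \frac{24}{16} - \frac{52}{73} = 24 \cdot \frac{1}{16} - \frac{52}{73} = \frac{3}{2} - \frac{52}{73} = \frac{115}{146} \approx 0.78767$)
$o = 16$ ($o = 2 \left(2 + 6\right) = 2 \cdot 8 = 16$)
$\left(o + n\right) Q{\left(1 \right)} = \left(16 + \frac{115}{146}\right) 1^{3} = \frac{2451}{146} \cdot 1 = \frac{2451}{146}$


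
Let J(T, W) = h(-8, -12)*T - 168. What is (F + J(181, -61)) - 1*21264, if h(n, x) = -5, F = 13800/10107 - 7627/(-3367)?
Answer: -253336855988/11343423 ≈ -22333.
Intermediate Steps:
F = 41183563/11343423 (F = 13800*(1/10107) - 7627*(-1/3367) = 4600/3369 + 7627/3367 = 41183563/11343423 ≈ 3.6306)
J(T, W) = -168 - 5*T (J(T, W) = -5*T - 168 = -168 - 5*T)
(F + J(181, -61)) - 1*21264 = (41183563/11343423 + (-168 - 5*181)) - 1*21264 = (41183563/11343423 + (-168 - 905)) - 21264 = (41183563/11343423 - 1073) - 21264 = -12130309316/11343423 - 21264 = -253336855988/11343423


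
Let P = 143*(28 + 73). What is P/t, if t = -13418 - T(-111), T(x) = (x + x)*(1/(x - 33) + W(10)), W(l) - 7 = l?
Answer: -346632/231493 ≈ -1.4974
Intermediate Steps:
W(l) = 7 + l
T(x) = 2*x*(17 + 1/(-33 + x)) (T(x) = (x + x)*(1/(x - 33) + (7 + 10)) = (2*x)*(1/(-33 + x) + 17) = (2*x)*(17 + 1/(-33 + x)) = 2*x*(17 + 1/(-33 + x)))
P = 14443 (P = 143*101 = 14443)
t = -231493/24 (t = -13418 - 2*(-111)*(-560 + 17*(-111))/(-33 - 111) = -13418 - 2*(-111)*(-560 - 1887)/(-144) = -13418 - 2*(-111)*(-1)*(-2447)/144 = -13418 - 1*(-90539/24) = -13418 + 90539/24 = -231493/24 ≈ -9645.5)
P/t = 14443/(-231493/24) = 14443*(-24/231493) = -346632/231493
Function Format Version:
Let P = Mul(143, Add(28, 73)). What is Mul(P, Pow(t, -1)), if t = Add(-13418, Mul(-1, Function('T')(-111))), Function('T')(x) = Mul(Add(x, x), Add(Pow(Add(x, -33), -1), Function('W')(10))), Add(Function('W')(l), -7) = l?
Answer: Rational(-346632, 231493) ≈ -1.4974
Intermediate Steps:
Function('W')(l) = Add(7, l)
Function('T')(x) = Mul(2, x, Add(17, Pow(Add(-33, x), -1))) (Function('T')(x) = Mul(Add(x, x), Add(Pow(Add(x, -33), -1), Add(7, 10))) = Mul(Mul(2, x), Add(Pow(Add(-33, x), -1), 17)) = Mul(Mul(2, x), Add(17, Pow(Add(-33, x), -1))) = Mul(2, x, Add(17, Pow(Add(-33, x), -1))))
P = 14443 (P = Mul(143, 101) = 14443)
t = Rational(-231493, 24) (t = Add(-13418, Mul(-1, Mul(2, -111, Pow(Add(-33, -111), -1), Add(-560, Mul(17, -111))))) = Add(-13418, Mul(-1, Mul(2, -111, Pow(-144, -1), Add(-560, -1887)))) = Add(-13418, Mul(-1, Mul(2, -111, Rational(-1, 144), -2447))) = Add(-13418, Mul(-1, Rational(-90539, 24))) = Add(-13418, Rational(90539, 24)) = Rational(-231493, 24) ≈ -9645.5)
Mul(P, Pow(t, -1)) = Mul(14443, Pow(Rational(-231493, 24), -1)) = Mul(14443, Rational(-24, 231493)) = Rational(-346632, 231493)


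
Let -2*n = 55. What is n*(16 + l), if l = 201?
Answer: -11935/2 ≈ -5967.5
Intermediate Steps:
n = -55/2 (n = -½*55 = -55/2 ≈ -27.500)
n*(16 + l) = -55*(16 + 201)/2 = -55/2*217 = -11935/2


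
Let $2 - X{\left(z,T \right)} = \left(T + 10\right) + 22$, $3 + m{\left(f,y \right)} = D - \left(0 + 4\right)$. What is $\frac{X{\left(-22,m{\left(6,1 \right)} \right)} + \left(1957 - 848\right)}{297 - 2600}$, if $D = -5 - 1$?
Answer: $- \frac{156}{329} \approx -0.47416$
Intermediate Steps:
$D = -6$
$m{\left(f,y \right)} = -13$ ($m{\left(f,y \right)} = -3 - 10 = -13$)
$X{\left(z,T \right)} = -30 - T$ ($X{\left(z,T \right)} = 2 - \left(\left(T + 10\right) + 22\right) = 2 - \left(\left(10 + T\right) + 22\right) = 2 - \left(32 + T\right) = -30 - T$)
$\frac{X{\left(-22,m{\left(6,1 \right)} \right)} + \left(1957 - 848\right)}{297 - 2600} = \frac{\left(-30 - -13\right) + \left(1957 - 848\right)}{297 - 2600} = \frac{\left(-30 + 13\right) + 1109}{-2303} = \left(-17 + 1109\right) \left(- \frac{1}{2303}\right) = 1092 \left(- \frac{1}{2303}\right) = - \frac{156}{329}$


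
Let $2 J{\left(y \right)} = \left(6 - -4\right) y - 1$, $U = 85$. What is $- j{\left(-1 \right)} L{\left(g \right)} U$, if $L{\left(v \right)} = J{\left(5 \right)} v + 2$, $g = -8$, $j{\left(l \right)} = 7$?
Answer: $115430$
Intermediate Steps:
$J{\left(y \right)} = - \frac{1}{2} + 5 y$ ($J{\left(y \right)} = \frac{\left(6 - -4\right) y - 1}{2} = \frac{\left(6 + 4\right) y - 1}{2} = \frac{10 y - 1}{2} = \frac{-1 + 10 y}{2} = - \frac{1}{2} + 5 y$)
$L{\left(v \right)} = 2 + \frac{49 v}{2}$ ($L{\left(v \right)} = \left(- \frac{1}{2} + 5 \cdot 5\right) v + 2 = \left(- \frac{1}{2} + 25\right) v + 2 = \frac{49 v}{2} + 2 = 2 + \frac{49 v}{2}$)
$- j{\left(-1 \right)} L{\left(g \right)} U = \left(-1\right) 7 \left(2 + \frac{49}{2} \left(-8\right)\right) 85 = - 7 \left(2 - 196\right) 85 = \left(-7\right) \left(-194\right) 85 = 1358 \cdot 85 = 115430$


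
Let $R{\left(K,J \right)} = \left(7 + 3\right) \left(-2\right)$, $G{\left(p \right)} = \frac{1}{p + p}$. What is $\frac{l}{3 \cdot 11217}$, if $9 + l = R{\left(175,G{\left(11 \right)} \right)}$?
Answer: $- \frac{29}{33651} \approx -0.00086179$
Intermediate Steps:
$G{\left(p \right)} = \frac{1}{2 p}$
$R{\left(K,J \right)} = -20$ ($R{\left(K,J \right)} = 10 \left(-2\right) = -20$)
$l = -29$ ($l = -9 - 20 = -29$)
$\frac{l}{3 \cdot 11217} = - \frac{29}{3 \cdot 11217} = - \frac{29}{33651}$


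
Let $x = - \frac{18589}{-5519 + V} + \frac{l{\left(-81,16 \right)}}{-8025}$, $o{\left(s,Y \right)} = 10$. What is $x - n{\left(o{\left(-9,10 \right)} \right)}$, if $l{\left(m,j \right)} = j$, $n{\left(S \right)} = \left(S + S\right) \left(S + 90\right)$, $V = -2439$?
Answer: $- \frac{127576850603}{63862950} \approx -1997.7$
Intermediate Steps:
$n{\left(S \right)} = 2 S \left(90 + S\right)$
$x = \frac{149049397}{63862950}$ ($x = - \frac{18589}{-5519 - 2439} + \frac{16}{-8025} = - \frac{18589}{-7958} + 16 \left(- \frac{1}{8025}\right) = \left(-18589\right) \left(- \frac{1}{7958}\right) - \frac{16}{8025} = \frac{18589}{7958} - \frac{16}{8025} = \frac{149049397}{63862950} \approx 2.3339$)
$x - n{\left(o{\left(-9,10 \right)} \right)} = \frac{149049397}{63862950} - 2 \cdot 10 \left(90 + 10\right) = \frac{149049397}{63862950} - 2 \cdot 10 \cdot 100 = \frac{149049397}{63862950} - 2000 = - \frac{127576850603}{63862950}$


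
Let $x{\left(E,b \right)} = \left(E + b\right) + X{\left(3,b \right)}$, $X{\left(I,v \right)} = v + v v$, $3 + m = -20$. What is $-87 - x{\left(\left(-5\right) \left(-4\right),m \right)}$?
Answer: $-590$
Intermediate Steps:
$m = -23$ ($m = -3 - 20 = -23$)
$X{\left(I,v \right)} = v + v^{2}$
$x{\left(E,b \right)} = E + b + b \left(1 + b\right)$ ($x{\left(E,b \right)} = \left(E + b\right) + b \left(1 + b\right) = E + b + b \left(1 + b\right)$)
$-87 - x{\left(\left(-5\right) \left(-4\right),m \right)} = -87 - \left(\left(-5\right) \left(-4\right) - 23 - 23 \left(1 - 23\right)\right) = -87 - \left(20 - 23 - -506\right) = -87 - \left(20 - 23 + 506\right) = -87 - 503 = -590$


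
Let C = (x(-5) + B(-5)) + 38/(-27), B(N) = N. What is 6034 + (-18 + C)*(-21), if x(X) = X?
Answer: 59864/9 ≈ 6651.6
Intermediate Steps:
C = -308/27 (C = (-5 - 5) + 38/(-27) = -10 + 38*(-1/27) = -10 - 38/27 = -308/27 ≈ -11.407)
6034 + (-18 + C)*(-21) = 6034 + (-18 - 308/27)*(-21) = 6034 - 794/27*(-21) = 6034 + 5558/9 = 59864/9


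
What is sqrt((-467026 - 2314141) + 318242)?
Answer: 5*I*sqrt(98517) ≈ 1569.4*I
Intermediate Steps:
sqrt((-467026 - 2314141) + 318242) = sqrt(-2781167 + 318242) = sqrt(-2462925) = 5*I*sqrt(98517)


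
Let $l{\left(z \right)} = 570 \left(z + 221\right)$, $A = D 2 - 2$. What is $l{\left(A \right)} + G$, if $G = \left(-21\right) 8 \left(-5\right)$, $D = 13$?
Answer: $140490$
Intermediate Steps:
$A = 24$ ($A = 13 \cdot 2 - 2 = 26 - 2 = 24$)
$G = 840$ ($G = \left(-168\right) \left(-5\right) = 840$)
$l{\left(z \right)} = 125970 + 570 z$ ($l{\left(z \right)} = 570 \left(221 + z\right) = 125970 + 570 z$)
$l{\left(A \right)} + G = \left(125970 + 570 \cdot 24\right) + 840 = \left(125970 + 13680\right) + 840 = 139650 + 840 = 140490$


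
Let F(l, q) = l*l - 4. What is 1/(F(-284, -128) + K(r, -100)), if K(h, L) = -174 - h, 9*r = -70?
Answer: 9/724372 ≈ 1.2425e-5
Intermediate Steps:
r = -70/9 (r = (⅑)*(-70) = -70/9 ≈ -7.7778)
F(l, q) = -4 + l² (F(l, q) = l² - 4 = -4 + l²)
1/(F(-284, -128) + K(r, -100)) = 1/((-4 + (-284)²) + (-174 - 1*(-70/9))) = 1/((-4 + 80656) + (-174 + 70/9)) = 1/(80652 - 1496/9) = 1/(724372/9) = 9/724372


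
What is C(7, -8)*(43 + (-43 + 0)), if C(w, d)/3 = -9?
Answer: 0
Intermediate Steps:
C(w, d) = -27 (C(w, d) = 3*(-9) = -27)
C(7, -8)*(43 + (-43 + 0)) = -27*(43 + (-43 + 0)) = -27*(43 - 43) = -27*0 = 0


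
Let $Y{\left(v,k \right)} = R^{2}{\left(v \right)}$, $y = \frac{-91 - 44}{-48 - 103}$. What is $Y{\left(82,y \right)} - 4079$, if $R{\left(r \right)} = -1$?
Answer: $-4078$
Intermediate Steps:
$y = \frac{135}{151}$ ($y = - \frac{135}{-151} = \left(-135\right) \left(- \frac{1}{151}\right) = \frac{135}{151} \approx 0.89404$)
$Y{\left(v,k \right)} = 1$ ($Y{\left(v,k \right)} = \left(-1\right)^{2} = 1$)
$Y{\left(82,y \right)} - 4079 = 1 - 4079 = -4078$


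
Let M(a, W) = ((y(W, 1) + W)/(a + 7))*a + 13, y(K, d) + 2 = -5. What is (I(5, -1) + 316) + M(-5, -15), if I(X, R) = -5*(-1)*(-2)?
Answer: 374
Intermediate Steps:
y(K, d) = -7 (y(K, d) = -2 - 5 = -7)
I(X, R) = -10 (I(X, R) = 5*(-2) = -10)
M(a, W) = 13 + a*(-7 + W)/(7 + a) (M(a, W) = ((-7 + W)/(a + 7))*a + 13 = ((-7 + W)/(7 + a))*a + 13 = a*(-7 + W)/(7 + a) + 13 = 13 + a*(-7 + W)/(7 + a))
(I(5, -1) + 316) + M(-5, -15) = (-10 + 316) + (91 + 6*(-5) - 15*(-5))/(7 - 5) = 306 + (91 - 30 + 75)/2 = 306 + (1/2)*136 = 306 + 68 = 374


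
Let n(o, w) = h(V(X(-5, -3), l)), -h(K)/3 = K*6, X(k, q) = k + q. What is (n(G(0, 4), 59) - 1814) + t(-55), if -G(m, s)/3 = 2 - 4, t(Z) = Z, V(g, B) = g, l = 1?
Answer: -1725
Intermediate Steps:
G(m, s) = 6 (G(m, s) = -3*(2 - 4) = -3*(-2) = 6)
h(K) = -18*K (h(K) = -3*K*6 = -18*K)
n(o, w) = 144 (n(o, w) = -18*(-5 - 3) = -18*(-8) = 144)
(n(G(0, 4), 59) - 1814) + t(-55) = (144 - 1814) - 55 = -1670 - 55 = -1725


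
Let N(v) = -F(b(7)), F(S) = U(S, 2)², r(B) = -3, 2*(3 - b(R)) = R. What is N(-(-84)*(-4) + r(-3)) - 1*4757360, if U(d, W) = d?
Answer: -19029441/4 ≈ -4.7574e+6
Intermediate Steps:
b(R) = 3 - R/2
F(S) = S²
N(v) = -¼ (N(v) = -(3 - ½*7)² = -(3 - 7/2)² = -(-½)² = -1*¼ = -¼)
N(-(-84)*(-4) + r(-3)) - 1*4757360 = -¼ - 1*4757360 = -¼ - 4757360 = -19029441/4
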